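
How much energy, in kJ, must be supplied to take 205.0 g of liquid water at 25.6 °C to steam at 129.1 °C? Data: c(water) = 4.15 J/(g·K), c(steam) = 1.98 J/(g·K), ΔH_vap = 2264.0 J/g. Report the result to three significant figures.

q1 (heat water 25.6→100.0 °C): 205.0 × 4.15 × 74.4 = 63296 J
q2 (vaporize at 100 °C): 205.0 × 2264.0 = 464120 J
q3 (heat steam 100.0→129.1 °C): 205.0 × 1.98 × 29.1 = 11812 J
Total: 63296 + 464120 + 11812 = 539228 J = 539 kJ

q = 539 kJ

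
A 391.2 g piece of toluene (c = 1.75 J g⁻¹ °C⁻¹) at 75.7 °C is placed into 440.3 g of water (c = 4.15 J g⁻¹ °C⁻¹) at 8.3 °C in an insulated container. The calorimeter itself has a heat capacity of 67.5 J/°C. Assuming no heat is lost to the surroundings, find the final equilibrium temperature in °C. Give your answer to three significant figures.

Heat lost by toluene = heat gained by water + calorimeter.
(391.2)(1.75)(75.7 − T) = [(440.3)(4.15) + 67.5](T − 8.3)
684.6 (75.7 − T) = 1894.745 (T − 8.3)
51824 − 684.6 T = 1894.745 T − 15726
67550 = 2579.345 T
T = 26.19 °C

T_f = 26.2 °C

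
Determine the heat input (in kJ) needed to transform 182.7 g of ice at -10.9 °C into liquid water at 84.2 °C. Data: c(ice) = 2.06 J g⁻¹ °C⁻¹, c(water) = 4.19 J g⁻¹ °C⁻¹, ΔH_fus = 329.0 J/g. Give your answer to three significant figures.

q1 (heat ice -10.9→0.0 °C): 182.7 × 2.06 × 10.9 = 4102 J
q2 (melt at 0 °C): 182.7 × 329.0 = 60108 J
q3 (heat water 0.0→84.2 °C): 182.7 × 4.19 × 84.2 = 64456 J
Total: 4102 + 60108 + 64456 = 128666 J = 129 kJ

q = 129 kJ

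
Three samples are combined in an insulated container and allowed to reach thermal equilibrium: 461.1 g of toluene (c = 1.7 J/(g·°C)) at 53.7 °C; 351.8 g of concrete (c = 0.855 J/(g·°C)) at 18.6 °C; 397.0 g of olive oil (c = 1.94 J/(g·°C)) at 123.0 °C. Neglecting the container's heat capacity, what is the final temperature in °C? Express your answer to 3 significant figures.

Σ mᵢcᵢ(T − Tᵢ) = 0  ⇒  T = Σ mᵢcᵢTᵢ / Σ mᵢcᵢ
Σ mᵢcᵢ = 461.1×1.7 + 351.8×0.855 + 397.0×1.94 = 1854.839
Σ mᵢcᵢTᵢ = 783.87×53.7 + 300.789×18.6 + 770.18×123.0 = 142420
T = 142420 / 1854.839 = 76.78 °C

T_f = 76.8 °C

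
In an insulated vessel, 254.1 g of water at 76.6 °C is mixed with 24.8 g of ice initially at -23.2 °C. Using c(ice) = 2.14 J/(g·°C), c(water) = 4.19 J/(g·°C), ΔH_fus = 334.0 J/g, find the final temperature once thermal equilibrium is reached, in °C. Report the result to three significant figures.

Heat to bring ice to 0 °C and melt it: q₁ = 24.8×2.14×23.2 + 24.8×334.0 = 9514.5 J
Heat the water can supply cooling to 0 °C: 254.1×4.19×76.6 = 81554.4 J > q₁, so all ice melts.
Energy balance: 254.1×4.19×(76.6 − T) = 9514.5 + 24.8×4.19×(T − 0)
1064.679(76.6 − T) = 9514.5 + 103.912 T
81554.4 − 9514.5 = 1168.591 T
T = 72039.9 / 1168.591 = 61.647 °C

T_f = 61.6 °C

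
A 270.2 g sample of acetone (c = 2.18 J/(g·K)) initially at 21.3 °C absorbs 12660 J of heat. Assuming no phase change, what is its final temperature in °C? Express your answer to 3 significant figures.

T_f = 42.8 °C

ΔT = q / (m c) = 12660 / (270.2 × 2.18) = 21.49 °C
T_f = 21.3 + 21.49 = 42.79 °C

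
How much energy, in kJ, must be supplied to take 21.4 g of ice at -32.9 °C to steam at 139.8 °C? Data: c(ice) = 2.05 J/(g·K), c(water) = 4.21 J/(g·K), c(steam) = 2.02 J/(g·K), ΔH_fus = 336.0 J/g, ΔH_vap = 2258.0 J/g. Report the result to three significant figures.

q = 67.7 kJ

q1 (heat ice -32.9→0.0 °C): 21.4 × 2.05 × 32.9 = 1443 J
q2 (melt at 0 °C): 21.4 × 336.0 = 7190 J
q3 (heat water 0.0→100.0 °C): 21.4 × 4.21 × 100.0 = 9009 J
q4 (vaporize at 100 °C): 21.4 × 2258.0 = 48321 J
q5 (heat steam 100.0→139.8 °C): 21.4 × 2.02 × 39.8 = 1720 J
Total: 1443 + 7190 + 9009 + 48321 + 1720 = 67683 J = 67.7 kJ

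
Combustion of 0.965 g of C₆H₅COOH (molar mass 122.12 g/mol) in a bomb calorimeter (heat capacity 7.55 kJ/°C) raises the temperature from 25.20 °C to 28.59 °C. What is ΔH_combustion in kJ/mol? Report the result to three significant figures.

ΔH = -3240 kJ/mol

ΔT = 28.59 − 25.20 = 3.39 °C
q_cal = C_cal × ΔT = 7.55 × 3.39 = 25.5945 kJ
n = 0.965 / 122.12 = 0.007902 mol
q_rxn = −q_cal = -25.5945 kJ
ΔH = -25.5945 / 0.007902 = -3239 kJ/mol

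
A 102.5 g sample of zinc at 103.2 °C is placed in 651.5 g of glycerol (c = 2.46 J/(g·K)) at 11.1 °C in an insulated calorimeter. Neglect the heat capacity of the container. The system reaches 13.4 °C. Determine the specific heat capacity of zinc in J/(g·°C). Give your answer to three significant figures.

q_gained = (651.5 × 2.46) × (13.4 − 11.1) = 3686 J
q_lost = 102.5 × c × (103.2 − 13.4) = 9204.5 c
Set equal: c = 3686 / 9204.5 = 0.400 J/(g·°C)

c = 0.400 J/(g·°C)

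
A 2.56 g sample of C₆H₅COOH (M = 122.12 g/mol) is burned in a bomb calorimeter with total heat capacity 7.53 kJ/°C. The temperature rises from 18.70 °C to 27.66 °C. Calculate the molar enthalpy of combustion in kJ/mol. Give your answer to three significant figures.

ΔH = -3220 kJ/mol

ΔT = 27.66 − 18.70 = 8.96 °C
q_cal = C_cal × ΔT = 7.53 × 8.96 = 67.4688 kJ
n = 2.56 / 122.12 = 0.02096 mol
q_rxn = −q_cal = -67.4688 kJ
ΔH = -67.4688 / 0.02096 = -3219 kJ/mol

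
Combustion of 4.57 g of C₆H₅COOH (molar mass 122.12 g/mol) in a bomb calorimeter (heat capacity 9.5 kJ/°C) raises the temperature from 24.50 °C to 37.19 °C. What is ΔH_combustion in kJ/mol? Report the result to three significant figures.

ΔH = -3220 kJ/mol

ΔT = 37.19 − 24.50 = 12.69 °C
q_cal = C_cal × ΔT = 9.5 × 12.69 = 120.555 kJ
n = 4.57 / 122.12 = 0.03742 mol
q_rxn = −q_cal = -120.555 kJ
ΔH = -120.555 / 0.03742 = -3222 kJ/mol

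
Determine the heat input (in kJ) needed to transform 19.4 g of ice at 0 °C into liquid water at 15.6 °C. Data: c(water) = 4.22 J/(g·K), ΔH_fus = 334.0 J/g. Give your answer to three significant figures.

q1 (melt at 0 °C): 19.4 × 334.0 = 6480 J
q2 (heat water 0.0→15.6 °C): 19.4 × 4.22 × 15.6 = 1277 J
Total: 6480 + 1277 = 7757 J = 7.76 kJ

q = 7.76 kJ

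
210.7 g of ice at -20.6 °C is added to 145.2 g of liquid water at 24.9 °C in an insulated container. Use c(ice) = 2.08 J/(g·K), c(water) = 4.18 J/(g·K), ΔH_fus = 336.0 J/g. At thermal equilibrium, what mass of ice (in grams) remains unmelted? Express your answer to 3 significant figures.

Heat to warm all ice to 0 °C: 210.7×2.08×20.6 = 9028.1 J
Heat released by water cooling to 0 °C: 145.2×4.18×24.9 = 15113 J
15113 J < 9028.1 + 210.7×336.0 = 79823.3 J, so not all ice melts; final T = 0 °C.
Heat left for melting: 15113 − 9028.1 = 6084.9 J
Mass melted = 6084.9 / 336.0 = 18.11 g
Ice remaining = 210.7 − 18.11 = 192.59 g

m_ice remaining = 193 g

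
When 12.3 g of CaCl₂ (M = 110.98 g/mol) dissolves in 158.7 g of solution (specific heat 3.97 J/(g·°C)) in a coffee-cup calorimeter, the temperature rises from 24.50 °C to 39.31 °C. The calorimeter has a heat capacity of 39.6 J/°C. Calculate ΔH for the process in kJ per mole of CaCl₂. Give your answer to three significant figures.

ΔH = -89.5 kJ/mol

|ΔT| = |39.31 − 24.50| = 14.81 °C
|q_surr| = (158.7 × 3.97 + 39.6) × 14.81 = 669.639 × 14.81 = 9917 J
n(CaCl₂) = 12.3 / 110.98 = 0.1108 mol
Temperature rose, so q_rxn = −|q_surr| = -9.917 kJ
ΔH = q_rxn / n = -89.50 kJ/mol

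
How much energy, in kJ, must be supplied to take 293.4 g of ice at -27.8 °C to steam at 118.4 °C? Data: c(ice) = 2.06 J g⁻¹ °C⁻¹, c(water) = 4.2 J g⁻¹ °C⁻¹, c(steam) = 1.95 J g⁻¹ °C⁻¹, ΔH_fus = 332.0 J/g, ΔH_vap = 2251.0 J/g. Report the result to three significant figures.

q = 908 kJ

q1 (heat ice -27.8→0.0 °C): 293.4 × 2.06 × 27.8 = 16802 J
q2 (melt at 0 °C): 293.4 × 332.0 = 97409 J
q3 (heat water 0.0→100.0 °C): 293.4 × 4.2 × 100.0 = 123228 J
q4 (vaporize at 100 °C): 293.4 × 2251.0 = 660443 J
q5 (heat steam 100.0→118.4 °C): 293.4 × 1.95 × 18.4 = 10527 J
Total: 16802 + 97409 + 123228 + 660443 + 10527 = 908409 J = 908 kJ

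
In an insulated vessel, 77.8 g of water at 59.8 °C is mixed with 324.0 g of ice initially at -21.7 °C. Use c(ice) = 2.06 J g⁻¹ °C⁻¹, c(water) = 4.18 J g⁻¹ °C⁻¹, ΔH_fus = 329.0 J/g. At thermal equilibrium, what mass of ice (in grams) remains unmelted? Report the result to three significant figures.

Heat to warm all ice to 0 °C: 324.0×2.06×21.7 = 14483 J
Heat released by water cooling to 0 °C: 77.8×4.18×59.8 = 19447 J
19447 J < 14483 + 324.0×329.0 = 121079 J, so not all ice melts; final T = 0 °C.
Heat left for melting: 19447 − 14483 = 4964 J
Mass melted = 4964 / 329.0 = 15.09 g
Ice remaining = 324.0 − 15.09 = 308.91 g

m_ice remaining = 309 g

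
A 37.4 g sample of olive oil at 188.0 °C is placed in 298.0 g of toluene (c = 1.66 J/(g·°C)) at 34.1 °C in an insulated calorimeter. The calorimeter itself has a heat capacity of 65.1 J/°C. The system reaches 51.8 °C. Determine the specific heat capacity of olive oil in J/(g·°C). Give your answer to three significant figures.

q_gained = (298.0 × 1.66 + 65.1) × (51.8 − 34.1) = 9908 J
q_lost = 37.4 × c × (188.0 − 51.8) = 5093.88 c
Set equal: c = 9908 / 5093.88 = 1.95 J/(g·°C)

c = 1.95 J/(g·°C)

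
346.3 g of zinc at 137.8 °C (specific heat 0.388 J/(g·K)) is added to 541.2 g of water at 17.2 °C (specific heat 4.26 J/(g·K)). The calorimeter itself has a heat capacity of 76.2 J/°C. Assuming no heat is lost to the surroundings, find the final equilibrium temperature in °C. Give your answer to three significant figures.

Heat lost by zinc = heat gained by water + calorimeter.
(346.3)(0.388)(137.8 − T) = [(541.2)(4.26) + 76.2](T − 17.2)
134.3644 (137.8 − T) = 2381.712 (T − 17.2)
18515 − 134.3644 T = 2381.712 T − 40965
59480 = 2516.0764 T
T = 23.64 °C

T_f = 23.6 °C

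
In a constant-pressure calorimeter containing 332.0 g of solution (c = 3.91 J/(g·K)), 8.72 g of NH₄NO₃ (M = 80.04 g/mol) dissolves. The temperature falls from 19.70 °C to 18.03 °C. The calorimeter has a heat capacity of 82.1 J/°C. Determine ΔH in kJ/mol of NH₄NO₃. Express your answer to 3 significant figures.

|ΔT| = |18.03 − 19.70| = 1.67 °C
|q_surr| = (332.0 × 3.91 + 82.1) × 1.67 = 1380.22 × 1.67 = 2305 J
n(NH₄NO₃) = 8.72 / 80.04 = 0.1089 mol
Temperature fell, so q_rxn = +|q_surr| = 2.305 kJ
ΔH = q_rxn / n = 21.17 kJ/mol

ΔH = 21.2 kJ/mol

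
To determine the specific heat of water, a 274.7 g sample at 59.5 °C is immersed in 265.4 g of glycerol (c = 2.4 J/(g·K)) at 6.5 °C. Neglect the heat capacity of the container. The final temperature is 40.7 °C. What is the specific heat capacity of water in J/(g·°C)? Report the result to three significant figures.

q_gained = (265.4 × 2.4) × (40.7 − 6.5) = 21780 J
q_lost = 274.7 × c × (59.5 − 40.7) = 5164.36 c
Set equal: c = 21780 / 5164.36 = 4.22 J/(g·°C)

c = 4.22 J/(g·°C)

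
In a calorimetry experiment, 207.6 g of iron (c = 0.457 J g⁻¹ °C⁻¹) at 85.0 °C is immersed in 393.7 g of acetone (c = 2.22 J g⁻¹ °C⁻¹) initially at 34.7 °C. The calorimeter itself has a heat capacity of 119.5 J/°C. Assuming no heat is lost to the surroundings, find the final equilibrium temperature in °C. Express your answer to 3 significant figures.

T_f = 39.1 °C

Heat lost by iron = heat gained by acetone + calorimeter.
(207.6)(0.457)(85.0 − T) = [(393.7)(2.22) + 119.5](T − 34.7)
94.8732 (85.0 − T) = 993.514 (T − 34.7)
8064.2 − 94.8732 T = 993.514 T − 34475
42539.2 = 1088.3872 T
T = 39.08 °C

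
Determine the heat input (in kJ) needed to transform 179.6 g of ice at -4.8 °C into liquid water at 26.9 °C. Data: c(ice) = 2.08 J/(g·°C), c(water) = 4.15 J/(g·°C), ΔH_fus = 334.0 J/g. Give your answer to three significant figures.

q = 81.8 kJ

q1 (heat ice -4.8→0.0 °C): 179.6 × 2.08 × 4.8 = 1793 J
q2 (melt at 0 °C): 179.6 × 334.0 = 59986 J
q3 (heat water 0.0→26.9 °C): 179.6 × 4.15 × 26.9 = 20050 J
Total: 1793 + 59986 + 20050 = 81829 J = 81.8 kJ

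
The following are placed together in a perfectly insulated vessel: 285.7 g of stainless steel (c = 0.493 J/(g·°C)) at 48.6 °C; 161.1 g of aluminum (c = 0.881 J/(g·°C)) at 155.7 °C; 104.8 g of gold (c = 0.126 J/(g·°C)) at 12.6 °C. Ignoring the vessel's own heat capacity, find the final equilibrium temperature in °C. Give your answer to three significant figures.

T_f = 98.4 °C

Σ mᵢcᵢ(T − Tᵢ) = 0  ⇒  T = Σ mᵢcᵢTᵢ / Σ mᵢcᵢ
Σ mᵢcᵢ = 285.7×0.493 + 161.1×0.881 + 104.8×0.126 = 295.9840
Σ mᵢcᵢTᵢ = 140.8501×48.6 + 141.9291×155.7 + 13.2048×12.6 = 29110.1
T = 29110.1 / 295.9840 = 98.35 °C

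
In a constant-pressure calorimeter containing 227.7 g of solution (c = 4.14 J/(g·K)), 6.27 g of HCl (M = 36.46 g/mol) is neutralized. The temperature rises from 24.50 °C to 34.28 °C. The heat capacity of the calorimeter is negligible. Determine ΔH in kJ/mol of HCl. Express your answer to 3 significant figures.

|ΔT| = |34.28 − 24.50| = 9.78 °C
|q_surr| = (227.7 × 4.14) × 9.78 = 942.678 × 9.78 = 9219 J
n(HCl) = 6.27 / 36.46 = 0.1720 mol
Temperature rose, so q_rxn = −|q_surr| = -9.219 kJ
ΔH = q_rxn / n = -53.60 kJ/mol

ΔH = -53.6 kJ/mol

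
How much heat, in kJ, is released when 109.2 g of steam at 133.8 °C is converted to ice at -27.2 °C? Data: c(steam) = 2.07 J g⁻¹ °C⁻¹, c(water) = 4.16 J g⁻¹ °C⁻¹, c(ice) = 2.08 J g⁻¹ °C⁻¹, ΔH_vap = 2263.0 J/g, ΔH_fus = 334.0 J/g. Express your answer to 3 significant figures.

q1 (cool steam 133.8→100 °C): 109.2 × 2.07 × 33.8 = 7640 J
q2 (condense at 100 °C): 109.2 × 2263.0 = 247120 J
q3 (cool water 100→0 °C): 109.2 × 4.16 × 100.0 = 45427 J
q4 (freeze at 0 °C): 109.2 × 334.0 = 36473 J
q5 (cool ice 0→-27.2 °C): 109.2 × 2.08 × 27.2 = 6178 J
Total: 7640 + 247120 + 45427 + 36473 + 6178 = 342838 J = 343 kJ

q = 343 kJ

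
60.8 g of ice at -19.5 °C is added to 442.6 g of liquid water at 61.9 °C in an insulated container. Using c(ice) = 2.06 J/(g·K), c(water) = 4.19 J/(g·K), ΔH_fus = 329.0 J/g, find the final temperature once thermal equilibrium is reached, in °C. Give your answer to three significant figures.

T_f = 43.8 °C

Heat to bring ice to 0 °C and melt it: q₁ = 60.8×2.06×19.5 + 60.8×329.0 = 22446 J
Heat the water can supply cooling to 0 °C: 442.6×4.19×61.9 = 114793 J > q₁, so all ice melts.
Energy balance: 442.6×4.19×(61.9 − T) = 22446 + 60.8×4.19×(T − 0)
1854.494(61.9 − T) = 22446 + 254.752 T
114793 − 22446 = 2109.246 T
T = 92347 / 2109.246 = 43.78 °C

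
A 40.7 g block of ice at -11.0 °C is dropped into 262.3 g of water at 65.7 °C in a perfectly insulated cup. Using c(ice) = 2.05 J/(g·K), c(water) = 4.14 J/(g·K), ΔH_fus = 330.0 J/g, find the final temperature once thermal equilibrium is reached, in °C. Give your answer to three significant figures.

T_f = 45.4 °C

Heat to bring ice to 0 °C and melt it: q₁ = 40.7×2.05×11.0 + 40.7×330.0 = 14349 J
Heat the water can supply cooling to 0 °C: 262.3×4.14×65.7 = 71345.1 J > q₁, so all ice melts.
Energy balance: 262.3×4.14×(65.7 − T) = 14349 + 40.7×4.14×(T − 0)
1085.922(65.7 − T) = 14349 + 168.498 T
71345.1 − 14349 = 1254.420 T
T = 56996.1 / 1254.420 = 45.44 °C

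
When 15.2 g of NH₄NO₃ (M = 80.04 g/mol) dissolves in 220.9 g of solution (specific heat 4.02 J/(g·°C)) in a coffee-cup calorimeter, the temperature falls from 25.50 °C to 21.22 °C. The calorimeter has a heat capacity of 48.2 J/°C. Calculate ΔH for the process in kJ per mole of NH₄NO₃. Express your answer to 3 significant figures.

ΔH = 21.1 kJ/mol

|ΔT| = |21.22 − 25.50| = 4.28 °C
|q_surr| = (220.9 × 4.02 + 48.2) × 4.28 = 936.218 × 4.28 = 4007 J
n(NH₄NO₃) = 15.2 / 80.04 = 0.1899 mol
Temperature fell, so q_rxn = +|q_surr| = 4.007 kJ
ΔH = q_rxn / n = 21.10 kJ/mol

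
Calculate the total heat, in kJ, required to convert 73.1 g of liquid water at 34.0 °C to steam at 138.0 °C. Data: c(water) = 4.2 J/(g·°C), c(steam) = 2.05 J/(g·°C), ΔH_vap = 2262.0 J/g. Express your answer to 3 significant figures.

q = 191 kJ

q1 (heat water 34.0→100.0 °C): 73.1 × 4.2 × 66.0 = 20263 J
q2 (vaporize at 100 °C): 73.1 × 2262.0 = 165352 J
q3 (heat steam 100.0→138.0 °C): 73.1 × 2.05 × 38.0 = 5694 J
Total: 20263 + 165352 + 5694 = 191309 J = 191 kJ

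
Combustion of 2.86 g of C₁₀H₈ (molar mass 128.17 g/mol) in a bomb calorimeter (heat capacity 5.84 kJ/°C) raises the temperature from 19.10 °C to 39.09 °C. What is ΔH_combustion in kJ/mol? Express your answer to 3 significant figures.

ΔH = -5230 kJ/mol

ΔT = 39.09 − 19.10 = 19.99 °C
q_cal = C_cal × ΔT = 5.84 × 19.99 = 116.7416 kJ
n = 2.86 / 128.17 = 0.02231 mol
q_rxn = −q_cal = -116.7416 kJ
ΔH = -116.7416 / 0.02231 = -5233 kJ/mol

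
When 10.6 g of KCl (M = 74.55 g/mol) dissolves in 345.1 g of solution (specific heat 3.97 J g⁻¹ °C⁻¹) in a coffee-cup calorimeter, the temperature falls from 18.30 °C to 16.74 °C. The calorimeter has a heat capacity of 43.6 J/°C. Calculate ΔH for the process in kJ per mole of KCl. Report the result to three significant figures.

ΔH = 15.5 kJ/mol

|ΔT| = |16.74 − 18.30| = 1.56 °C
|q_surr| = (345.1 × 3.97 + 43.6) × 1.56 = 1413.647 × 1.56 = 2205 J
n(KCl) = 10.6 / 74.55 = 0.1422 mol
Temperature fell, so q_rxn = +|q_surr| = 2.205 kJ
ΔH = q_rxn / n = 15.51 kJ/mol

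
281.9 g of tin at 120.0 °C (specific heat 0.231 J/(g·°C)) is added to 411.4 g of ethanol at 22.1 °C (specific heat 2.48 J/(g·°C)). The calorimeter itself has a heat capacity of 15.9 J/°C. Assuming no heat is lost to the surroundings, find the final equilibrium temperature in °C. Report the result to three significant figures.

T_f = 27.9 °C

Heat lost by tin = heat gained by ethanol + calorimeter.
(281.9)(0.231)(120.0 − T) = [(411.4)(2.48) + 15.9](T − 22.1)
65.1189 (120.0 − T) = 1036.172 (T − 22.1)
7814.3 − 65.1189 T = 1036.172 T − 22899
30713.3 = 1101.2909 T
T = 27.89 °C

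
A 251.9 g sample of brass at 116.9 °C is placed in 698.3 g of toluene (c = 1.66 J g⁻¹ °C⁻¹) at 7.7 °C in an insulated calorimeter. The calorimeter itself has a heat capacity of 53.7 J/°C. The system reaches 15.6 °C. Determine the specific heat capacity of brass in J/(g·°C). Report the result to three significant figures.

c = 0.375 J/(g·°C)

q_gained = (698.3 × 1.66 + 53.7) × (15.6 − 7.7) = 9581.7 J
q_lost = 251.9 × c × (116.9 − 15.6) = 25517.47 c
Set equal: c = 9581.7 / 25517.47 = 0.375 J/(g·°C)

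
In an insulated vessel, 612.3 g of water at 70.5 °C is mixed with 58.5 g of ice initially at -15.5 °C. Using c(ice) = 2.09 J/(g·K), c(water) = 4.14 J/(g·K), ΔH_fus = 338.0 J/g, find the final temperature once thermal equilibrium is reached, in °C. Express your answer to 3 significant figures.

Heat to bring ice to 0 °C and melt it: q₁ = 58.5×2.09×15.5 + 58.5×338.0 = 21668 J
Heat the water can supply cooling to 0 °C: 612.3×4.14×70.5 = 178712 J > q₁, so all ice melts.
Energy balance: 612.3×4.14×(70.5 − T) = 21668 + 58.5×4.14×(T − 0)
2534.922(70.5 − T) = 21668 + 242.19 T
178712 − 21668 = 2777.112 T
T = 157044 / 2777.112 = 56.549 °C

T_f = 56.5 °C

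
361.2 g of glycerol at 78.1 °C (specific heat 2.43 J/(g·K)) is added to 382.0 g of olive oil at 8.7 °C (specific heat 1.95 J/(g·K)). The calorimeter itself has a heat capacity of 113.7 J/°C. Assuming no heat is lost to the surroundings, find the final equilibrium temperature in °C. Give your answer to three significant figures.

T_f = 43.8 °C

Heat lost by glycerol = heat gained by olive oil + calorimeter.
(361.2)(2.43)(78.1 − T) = [(382.0)(1.95) + 113.7](T − 8.7)
877.716 (78.1 − T) = 858.6 (T − 8.7)
68550 − 877.716 T = 858.6 T − 7469.8
76019.8 = 1736.316 T
T = 43.78 °C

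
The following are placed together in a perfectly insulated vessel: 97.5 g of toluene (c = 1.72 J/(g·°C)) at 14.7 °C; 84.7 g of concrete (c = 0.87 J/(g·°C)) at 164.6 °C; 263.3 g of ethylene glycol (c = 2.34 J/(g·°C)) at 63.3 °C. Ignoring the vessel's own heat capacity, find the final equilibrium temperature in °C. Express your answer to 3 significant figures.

T_f = 62.5 °C

Σ mᵢcᵢ(T − Tᵢ) = 0  ⇒  T = Σ mᵢcᵢTᵢ / Σ mᵢcᵢ
Σ mᵢcᵢ = 97.5×1.72 + 84.7×0.87 + 263.3×2.34 = 857.511
Σ mᵢcᵢTᵢ = 167.7×14.7 + 73.689×164.6 + 616.122×63.3 = 53595
T = 53595 / 857.511 = 62.50 °C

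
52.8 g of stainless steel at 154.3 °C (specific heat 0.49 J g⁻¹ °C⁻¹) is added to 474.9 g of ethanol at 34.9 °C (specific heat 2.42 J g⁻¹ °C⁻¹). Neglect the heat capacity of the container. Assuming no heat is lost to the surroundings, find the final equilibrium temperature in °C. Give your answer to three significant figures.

Heat lost by stainless steel = heat gained by ethanol.
(52.8)(0.49)(154.3 − T) = (474.9)(2.42)(T − 34.9)
25.872 (154.3 − T) = 1149.258 (T − 34.9)
3992.0 − 25.872 T = 1149.258 T − 40109
44101.0 = 1175.130 T
T = 37.53 °C

T_f = 37.5 °C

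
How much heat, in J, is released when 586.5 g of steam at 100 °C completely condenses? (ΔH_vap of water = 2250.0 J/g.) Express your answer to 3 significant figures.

q = m × ΔH_vap = 586.5 × 2250.0 = 1320000 J

q = 1320000 J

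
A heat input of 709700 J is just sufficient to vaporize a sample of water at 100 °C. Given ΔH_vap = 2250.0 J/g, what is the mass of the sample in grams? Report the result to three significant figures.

m = 315 g

m = q / ΔH_vap = 709700 J / 2250.0 J/g = 315 g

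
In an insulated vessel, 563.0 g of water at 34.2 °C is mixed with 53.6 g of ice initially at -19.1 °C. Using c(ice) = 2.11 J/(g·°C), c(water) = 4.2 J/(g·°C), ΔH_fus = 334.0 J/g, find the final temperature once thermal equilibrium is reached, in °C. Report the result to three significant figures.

T_f = 23.5 °C

Heat to bring ice to 0 °C and melt it: q₁ = 53.6×2.11×19.1 + 53.6×334.0 = 20063 J
Heat the water can supply cooling to 0 °C: 563.0×4.2×34.2 = 80869.3 J > q₁, so all ice melts.
Energy balance: 563.0×4.2×(34.2 − T) = 20063 + 53.6×4.2×(T − 0)
2364.6(34.2 − T) = 20063 + 225.12 T
80869.3 − 20063 = 2589.72 T
T = 60806.3 / 2589.72 = 23.48 °C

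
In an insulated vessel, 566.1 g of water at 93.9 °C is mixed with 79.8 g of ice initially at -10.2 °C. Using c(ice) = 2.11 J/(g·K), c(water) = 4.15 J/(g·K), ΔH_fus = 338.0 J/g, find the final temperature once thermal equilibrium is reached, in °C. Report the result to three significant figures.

T_f = 71.6 °C

Heat to bring ice to 0 °C and melt it: q₁ = 79.8×2.11×10.2 + 79.8×338.0 = 28690 J
Heat the water can supply cooling to 0 °C: 566.1×4.15×93.9 = 220601 J > q₁, so all ice melts.
Energy balance: 566.1×4.15×(93.9 − T) = 28690 + 79.8×4.15×(T − 0)
2349.315(93.9 − T) = 28690 + 331.17 T
220601 − 28690 = 2680.485 T
T = 191911 / 2680.485 = 71.60 °C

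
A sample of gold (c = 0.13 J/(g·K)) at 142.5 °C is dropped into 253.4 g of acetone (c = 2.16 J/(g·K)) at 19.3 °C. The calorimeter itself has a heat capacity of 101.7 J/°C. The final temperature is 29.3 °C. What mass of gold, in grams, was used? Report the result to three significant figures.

q_gained = (253.4 × 2.16 + 101.7) × (29.3 − 19.3) = 6490 J
q_lost = m × 0.13 × (142.5 − 29.3) = 14.716 m
m = 6490 / 14.716 = 441 g

m = 441 g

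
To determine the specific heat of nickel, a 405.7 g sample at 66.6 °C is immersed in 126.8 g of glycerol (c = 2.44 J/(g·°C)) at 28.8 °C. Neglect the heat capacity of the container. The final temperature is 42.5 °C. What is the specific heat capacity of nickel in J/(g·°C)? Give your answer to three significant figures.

q_gained = (126.8 × 2.44) × (42.5 − 28.8) = 4239 J
q_lost = 405.7 × c × (66.6 − 42.5) = 9777.37 c
Set equal: c = 4239 / 9777.37 = 0.434 J/(g·°C)

c = 0.434 J/(g·°C)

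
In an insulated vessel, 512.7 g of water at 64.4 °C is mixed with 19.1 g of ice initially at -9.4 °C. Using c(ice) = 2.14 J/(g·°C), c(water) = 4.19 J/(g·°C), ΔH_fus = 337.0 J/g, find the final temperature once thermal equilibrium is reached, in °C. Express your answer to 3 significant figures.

T_f = 59.0 °C

Heat to bring ice to 0 °C and melt it: q₁ = 19.1×2.14×9.4 + 19.1×337.0 = 6820.9 J
Heat the water can supply cooling to 0 °C: 512.7×4.19×64.4 = 138345 J > q₁, so all ice melts.
Energy balance: 512.7×4.19×(64.4 − T) = 6820.9 + 19.1×4.19×(T − 0)
2148.213(64.4 − T) = 6820.9 + 80.029 T
138345 − 6820.9 = 2228.242 T
T = 131524.1 / 2228.242 = 59.03 °C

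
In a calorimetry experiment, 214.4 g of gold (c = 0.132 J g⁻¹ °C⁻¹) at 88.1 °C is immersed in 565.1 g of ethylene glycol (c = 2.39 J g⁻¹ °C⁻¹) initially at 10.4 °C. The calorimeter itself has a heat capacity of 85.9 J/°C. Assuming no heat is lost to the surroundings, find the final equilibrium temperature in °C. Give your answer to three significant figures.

Heat lost by gold = heat gained by ethylene glycol + calorimeter.
(214.4)(0.132)(88.1 − T) = [(565.1)(2.39) + 85.9](T − 10.4)
28.3008 (88.1 − T) = 1436.489 (T − 10.4)
2493.3 − 28.3008 T = 1436.489 T − 14939
17432.3 = 1464.7898 T
T = 11.90 °C

T_f = 11.9 °C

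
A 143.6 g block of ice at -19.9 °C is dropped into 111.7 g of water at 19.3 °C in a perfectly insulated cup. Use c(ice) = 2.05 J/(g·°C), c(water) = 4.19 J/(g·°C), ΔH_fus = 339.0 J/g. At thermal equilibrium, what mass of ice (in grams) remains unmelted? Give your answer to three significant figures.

m_ice remaining = 134 g

Heat to warm all ice to 0 °C: 143.6×2.05×19.9 = 5858.2 J
Heat released by water cooling to 0 °C: 111.7×4.19×19.3 = 9032.8 J
9032.8 J < 5858.2 + 143.6×339.0 = 54538.6 J, so not all ice melts; final T = 0 °C.
Heat left for melting: 9032.8 − 5858.2 = 3174.6 J
Mass melted = 3174.6 / 339.0 = 9.365 g
Ice remaining = 143.6 − 9.365 = 134.235 g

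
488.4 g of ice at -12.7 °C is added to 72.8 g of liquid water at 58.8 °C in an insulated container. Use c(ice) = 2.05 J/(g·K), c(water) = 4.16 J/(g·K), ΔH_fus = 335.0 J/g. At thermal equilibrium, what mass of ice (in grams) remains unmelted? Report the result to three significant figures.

Heat to warm all ice to 0 °C: 488.4×2.05×12.7 = 12715 J
Heat released by water cooling to 0 °C: 72.8×4.16×58.8 = 17807 J
17807 J < 12715 + 488.4×335.0 = 176329 J, so not all ice melts; final T = 0 °C.
Heat left for melting: 17807 − 12715 = 5092 J
Mass melted = 5092 / 335.0 = 15.20 g
Ice remaining = 488.4 − 15.20 = 473.20 g

m_ice remaining = 473 g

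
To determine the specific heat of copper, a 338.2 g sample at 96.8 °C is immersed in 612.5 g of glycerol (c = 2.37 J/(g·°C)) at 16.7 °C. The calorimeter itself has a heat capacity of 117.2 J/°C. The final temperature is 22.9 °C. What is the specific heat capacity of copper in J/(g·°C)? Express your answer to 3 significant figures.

c = 0.389 J/(g·°C)

q_gained = (612.5 × 2.37 + 117.2) × (22.9 − 16.7) = 9727 J
q_lost = 338.2 × c × (96.8 − 22.9) = 24992.98 c
Set equal: c = 9727 / 24992.98 = 0.389 J/(g·°C)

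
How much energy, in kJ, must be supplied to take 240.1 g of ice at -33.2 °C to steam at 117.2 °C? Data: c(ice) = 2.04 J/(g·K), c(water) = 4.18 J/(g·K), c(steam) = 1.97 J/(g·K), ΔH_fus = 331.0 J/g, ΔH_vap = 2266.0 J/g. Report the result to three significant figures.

q1 (heat ice -33.2→0.0 °C): 240.1 × 2.04 × 33.2 = 16261 J
q2 (melt at 0 °C): 240.1 × 331.0 = 79473 J
q3 (heat water 0.0→100.0 °C): 240.1 × 4.18 × 100.0 = 100362 J
q4 (vaporize at 100 °C): 240.1 × 2266.0 = 544067 J
q5 (heat steam 100.0→117.2 °C): 240.1 × 1.97 × 17.2 = 8136 J
Total: 16261 + 79473 + 100362 + 544067 + 8136 = 748299 J = 748 kJ

q = 748 kJ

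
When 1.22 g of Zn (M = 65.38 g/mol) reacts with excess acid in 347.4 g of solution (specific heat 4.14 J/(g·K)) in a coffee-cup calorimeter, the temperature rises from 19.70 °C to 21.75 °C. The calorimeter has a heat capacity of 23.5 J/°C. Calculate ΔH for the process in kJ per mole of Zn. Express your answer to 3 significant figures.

ΔH = -161 kJ/mol

|ΔT| = |21.75 − 19.70| = 2.05 °C
|q_surr| = (347.4 × 4.14 + 23.5) × 2.05 = 1461.736 × 2.05 = 2997 J
n(Zn) = 1.22 / 65.38 = 0.01866 mol
Temperature rose, so q_rxn = −|q_surr| = -2.997 kJ
ΔH = q_rxn / n = -160.6 kJ/mol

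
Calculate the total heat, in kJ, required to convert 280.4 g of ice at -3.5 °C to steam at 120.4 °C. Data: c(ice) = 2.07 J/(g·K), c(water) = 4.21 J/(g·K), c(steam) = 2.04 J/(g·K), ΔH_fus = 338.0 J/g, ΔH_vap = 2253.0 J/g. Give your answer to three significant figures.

q1 (heat ice -3.5→0.0 °C): 280.4 × 2.07 × 3.5 = 2031 J
q2 (melt at 0 °C): 280.4 × 338.0 = 94775 J
q3 (heat water 0.0→100.0 °C): 280.4 × 4.21 × 100.0 = 118048 J
q4 (vaporize at 100 °C): 280.4 × 2253.0 = 631741 J
q5 (heat steam 100.0→120.4 °C): 280.4 × 2.04 × 20.4 = 11669 J
Total: 2031 + 94775 + 118048 + 631741 + 11669 = 858264 J = 858 kJ

q = 858 kJ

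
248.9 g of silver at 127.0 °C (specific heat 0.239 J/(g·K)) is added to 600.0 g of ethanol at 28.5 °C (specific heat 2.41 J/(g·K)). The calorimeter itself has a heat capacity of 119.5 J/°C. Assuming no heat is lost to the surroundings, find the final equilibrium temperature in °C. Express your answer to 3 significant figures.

Heat lost by silver = heat gained by ethanol + calorimeter.
(248.9)(0.239)(127.0 − T) = [(600.0)(2.41) + 119.5](T − 28.5)
59.4871 (127.0 − T) = 1565.5 (T − 28.5)
7554.9 − 59.4871 T = 1565.5 T − 44617
52171.9 = 1624.9871 T
T = 32.11 °C

T_f = 32.1 °C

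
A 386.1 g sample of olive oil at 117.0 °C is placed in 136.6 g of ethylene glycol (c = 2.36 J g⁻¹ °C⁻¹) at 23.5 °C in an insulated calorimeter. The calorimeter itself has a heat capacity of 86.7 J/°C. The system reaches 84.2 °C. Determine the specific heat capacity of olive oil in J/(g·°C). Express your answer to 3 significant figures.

c = 1.96 J/(g·°C)

q_gained = (136.6 × 2.36 + 86.7) × (84.2 − 23.5) = 24830 J
q_lost = 386.1 × c × (117.0 − 84.2) = 12664.08 c
Set equal: c = 24830 / 12664.08 = 1.96 J/(g·°C)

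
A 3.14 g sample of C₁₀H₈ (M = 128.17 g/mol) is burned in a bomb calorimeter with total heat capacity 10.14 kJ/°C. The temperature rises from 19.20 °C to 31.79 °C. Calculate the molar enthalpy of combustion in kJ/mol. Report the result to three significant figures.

ΔT = 31.79 − 19.20 = 12.59 °C
q_cal = C_cal × ΔT = 10.14 × 12.59 = 127.6626 kJ
n = 3.14 / 128.17 = 0.02450 mol
q_rxn = −q_cal = -127.6626 kJ
ΔH = -127.6626 / 0.02450 = -5211 kJ/mol

ΔH = -5210 kJ/mol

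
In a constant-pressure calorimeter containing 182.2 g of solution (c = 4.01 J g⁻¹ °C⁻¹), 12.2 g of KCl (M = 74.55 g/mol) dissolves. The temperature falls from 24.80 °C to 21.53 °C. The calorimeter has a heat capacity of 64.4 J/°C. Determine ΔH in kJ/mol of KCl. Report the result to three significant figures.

ΔH = 15.9 kJ/mol

|ΔT| = |21.53 − 24.80| = 3.27 °C
|q_surr| = (182.2 × 4.01 + 64.4) × 3.27 = 795.022 × 3.27 = 2600 J
n(KCl) = 12.2 / 74.55 = 0.1636 mol
Temperature fell, so q_rxn = +|q_surr| = 2.600 kJ
ΔH = q_rxn / n = 15.89 kJ/mol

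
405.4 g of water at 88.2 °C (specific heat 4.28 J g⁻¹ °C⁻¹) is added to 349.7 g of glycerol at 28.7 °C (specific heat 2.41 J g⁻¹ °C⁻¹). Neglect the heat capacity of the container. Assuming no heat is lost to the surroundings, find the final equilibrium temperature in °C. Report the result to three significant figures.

T_f = 68.7 °C

Heat lost by water = heat gained by glycerol.
(405.4)(4.28)(88.2 − T) = (349.7)(2.41)(T − 28.7)
1735.112 (88.2 − T) = 842.777 (T − 28.7)
153040 − 1735.112 T = 842.777 T − 24188
177228 = 2577.889 T
T = 68.749 °C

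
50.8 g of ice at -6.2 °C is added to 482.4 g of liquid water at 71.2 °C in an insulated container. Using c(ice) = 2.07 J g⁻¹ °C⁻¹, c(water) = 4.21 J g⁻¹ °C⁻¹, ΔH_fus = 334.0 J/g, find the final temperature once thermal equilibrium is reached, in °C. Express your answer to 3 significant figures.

Heat to bring ice to 0 °C and melt it: q₁ = 50.8×2.07×6.2 + 50.8×334.0 = 17619 J
Heat the water can supply cooling to 0 °C: 482.4×4.21×71.2 = 144600 J > q₁, so all ice melts.
Energy balance: 482.4×4.21×(71.2 − T) = 17619 + 50.8×4.21×(T − 0)
2030.904(71.2 − T) = 17619 + 213.868 T
144600 − 17619 = 2244.772 T
T = 126981 / 2244.772 = 56.57 °C

T_f = 56.6 °C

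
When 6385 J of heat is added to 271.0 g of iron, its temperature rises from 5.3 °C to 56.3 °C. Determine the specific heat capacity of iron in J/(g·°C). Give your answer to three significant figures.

c = q / (m ΔT) = 6385 / (271.0 × 51.0)
c = 6385 / 13821 = 0.462 J/(g·°C)

c = 0.462 J/(g·°C)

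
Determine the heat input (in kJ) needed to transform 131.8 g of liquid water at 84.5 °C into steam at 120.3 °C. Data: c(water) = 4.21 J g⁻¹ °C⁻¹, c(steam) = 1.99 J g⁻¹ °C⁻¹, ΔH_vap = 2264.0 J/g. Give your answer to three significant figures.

q = 312 kJ

q1 (heat water 84.5→100.0 °C): 131.8 × 4.21 × 15.5 = 8601 J
q2 (vaporize at 100 °C): 131.8 × 2264.0 = 298395 J
q3 (heat steam 100.0→120.3 °C): 131.8 × 1.99 × 20.3 = 5324 J
Total: 8601 + 298395 + 5324 = 312320 J = 312 kJ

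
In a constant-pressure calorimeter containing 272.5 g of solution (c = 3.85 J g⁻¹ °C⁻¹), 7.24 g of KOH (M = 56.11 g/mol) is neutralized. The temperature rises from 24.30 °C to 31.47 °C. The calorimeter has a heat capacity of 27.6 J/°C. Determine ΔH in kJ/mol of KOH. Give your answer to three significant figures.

|ΔT| = |31.47 − 24.30| = 7.17 °C
|q_surr| = (272.5 × 3.85 + 27.6) × 7.17 = 1076.725 × 7.17 = 7720 J
n(KOH) = 7.24 / 56.11 = 0.1290 mol
Temperature rose, so q_rxn = −|q_surr| = -7.720 kJ
ΔH = q_rxn / n = -59.84 kJ/mol

ΔH = -59.8 kJ/mol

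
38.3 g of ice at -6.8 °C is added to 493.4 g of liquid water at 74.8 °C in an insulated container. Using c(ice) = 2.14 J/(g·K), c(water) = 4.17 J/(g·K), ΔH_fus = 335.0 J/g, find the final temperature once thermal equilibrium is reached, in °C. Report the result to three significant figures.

T_f = 63.4 °C

Heat to bring ice to 0 °C and melt it: q₁ = 38.3×2.14×6.8 + 38.3×335.0 = 13388 J
Heat the water can supply cooling to 0 °C: 493.4×4.17×74.8 = 153899 J > q₁, so all ice melts.
Energy balance: 493.4×4.17×(74.8 − T) = 13388 + 38.3×4.17×(T − 0)
2057.478(74.8 − T) = 13388 + 159.711 T
153899 − 13388 = 2217.189 T
T = 140511 / 2217.189 = 63.37 °C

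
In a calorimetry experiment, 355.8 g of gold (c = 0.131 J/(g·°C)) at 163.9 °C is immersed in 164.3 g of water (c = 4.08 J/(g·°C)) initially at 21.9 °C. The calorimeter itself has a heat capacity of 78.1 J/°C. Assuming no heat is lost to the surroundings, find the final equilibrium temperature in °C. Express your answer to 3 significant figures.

T_f = 30.2 °C

Heat lost by gold = heat gained by water + calorimeter.
(355.8)(0.131)(163.9 − T) = [(164.3)(4.08) + 78.1](T − 21.9)
46.6098 (163.9 − T) = 748.444 (T − 21.9)
7639.3 − 46.6098 T = 748.444 T − 16391
24030.3 = 795.0538 T
T = 30.22 °C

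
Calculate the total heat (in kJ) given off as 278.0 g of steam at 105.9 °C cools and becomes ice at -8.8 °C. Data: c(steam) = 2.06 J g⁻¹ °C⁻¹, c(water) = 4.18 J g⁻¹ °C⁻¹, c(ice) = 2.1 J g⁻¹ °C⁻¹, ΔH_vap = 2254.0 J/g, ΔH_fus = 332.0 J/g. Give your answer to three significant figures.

q = 844 kJ

q1 (cool steam 105.9→100 °C): 278.0 × 2.06 × 5.9 = 3379 J
q2 (condense at 100 °C): 278.0 × 2254.0 = 626612 J
q3 (cool water 100→0 °C): 278.0 × 4.18 × 100.0 = 116204 J
q4 (freeze at 0 °C): 278.0 × 332.0 = 92296 J
q5 (cool ice 0→-8.8 °C): 278.0 × 2.1 × 8.8 = 5137 J
Total: 3379 + 626612 + 116204 + 92296 + 5137 = 843628 J = 844 kJ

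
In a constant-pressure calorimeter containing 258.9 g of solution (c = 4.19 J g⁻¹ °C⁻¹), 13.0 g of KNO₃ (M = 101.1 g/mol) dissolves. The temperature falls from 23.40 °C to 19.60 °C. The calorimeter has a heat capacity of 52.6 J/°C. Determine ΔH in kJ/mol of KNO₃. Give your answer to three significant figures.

ΔH = 33.6 kJ/mol

|ΔT| = |19.60 − 23.40| = 3.80 °C
|q_surr| = (258.9 × 4.19 + 52.6) × 3.80 = 1137.391 × 3.80 = 4322 J
n(KNO₃) = 13.0 / 101.1 = 0.1286 mol
Temperature fell, so q_rxn = +|q_surr| = 4.322 kJ
ΔH = q_rxn / n = 33.61 kJ/mol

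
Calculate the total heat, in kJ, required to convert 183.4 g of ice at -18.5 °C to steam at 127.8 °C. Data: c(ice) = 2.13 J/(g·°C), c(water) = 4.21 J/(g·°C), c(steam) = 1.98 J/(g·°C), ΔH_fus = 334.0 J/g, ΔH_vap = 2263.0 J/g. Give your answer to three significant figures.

q1 (heat ice -18.5→0.0 °C): 183.4 × 2.13 × 18.5 = 7227 J
q2 (melt at 0 °C): 183.4 × 334.0 = 61256 J
q3 (heat water 0.0→100.0 °C): 183.4 × 4.21 × 100.0 = 77211 J
q4 (vaporize at 100 °C): 183.4 × 2263.0 = 415034 J
q5 (heat steam 100.0→127.8 °C): 183.4 × 1.98 × 27.8 = 10095 J
Total: 7227 + 61256 + 77211 + 415034 + 10095 = 570823 J = 571 kJ

q = 571 kJ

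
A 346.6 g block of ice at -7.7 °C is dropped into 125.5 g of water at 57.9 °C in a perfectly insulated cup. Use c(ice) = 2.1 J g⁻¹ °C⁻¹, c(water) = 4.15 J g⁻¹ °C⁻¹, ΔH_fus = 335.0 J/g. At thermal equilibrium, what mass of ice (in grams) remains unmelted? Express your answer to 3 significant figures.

m_ice remaining = 273 g

Heat to warm all ice to 0 °C: 346.6×2.1×7.7 = 5604.5 J
Heat released by water cooling to 0 °C: 125.5×4.15×57.9 = 30156 J
30156 J < 5604.5 + 346.6×335.0 = 121715.5 J, so not all ice melts; final T = 0 °C.
Heat left for melting: 30156 − 5604.5 = 24551.5 J
Mass melted = 24551.5 / 335.0 = 73.29 g
Ice remaining = 346.6 − 73.29 = 273.31 g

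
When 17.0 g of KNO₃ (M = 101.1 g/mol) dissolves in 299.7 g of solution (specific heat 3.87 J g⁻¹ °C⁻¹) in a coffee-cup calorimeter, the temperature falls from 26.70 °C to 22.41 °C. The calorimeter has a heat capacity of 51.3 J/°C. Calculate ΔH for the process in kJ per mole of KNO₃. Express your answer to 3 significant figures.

ΔH = 30.9 kJ/mol

|ΔT| = |22.41 − 26.70| = 4.29 °C
|q_surr| = (299.7 × 3.87 + 51.3) × 4.29 = 1211.139 × 4.29 = 5196 J
n(KNO₃) = 17.0 / 101.1 = 0.1682 mol
Temperature fell, so q_rxn = +|q_surr| = 5.196 kJ
ΔH = q_rxn / n = 30.89 kJ/mol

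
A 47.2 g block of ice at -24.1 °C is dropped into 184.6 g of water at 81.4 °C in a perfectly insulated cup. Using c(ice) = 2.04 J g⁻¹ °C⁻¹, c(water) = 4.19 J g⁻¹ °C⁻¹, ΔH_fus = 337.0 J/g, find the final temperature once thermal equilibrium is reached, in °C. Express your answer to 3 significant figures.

Heat to bring ice to 0 °C and melt it: q₁ = 47.2×2.04×24.1 + 47.2×337.0 = 18227 J
Heat the water can supply cooling to 0 °C: 184.6×4.19×81.4 = 62960.8 J > q₁, so all ice melts.
Energy balance: 184.6×4.19×(81.4 − T) = 18227 + 47.2×4.19×(T − 0)
773.474(81.4 − T) = 18227 + 197.768 T
62960.8 − 18227 = 971.242 T
T = 44733.8 / 971.242 = 46.06 °C

T_f = 46.1 °C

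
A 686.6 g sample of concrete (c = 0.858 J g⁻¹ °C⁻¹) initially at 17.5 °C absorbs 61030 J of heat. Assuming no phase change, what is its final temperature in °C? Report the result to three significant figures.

T_f = 121 °C

ΔT = q / (m c) = 61030 / (686.6 × 0.858) = 103.6 °C
T_f = 17.5 + 103.6 = 121.1 °C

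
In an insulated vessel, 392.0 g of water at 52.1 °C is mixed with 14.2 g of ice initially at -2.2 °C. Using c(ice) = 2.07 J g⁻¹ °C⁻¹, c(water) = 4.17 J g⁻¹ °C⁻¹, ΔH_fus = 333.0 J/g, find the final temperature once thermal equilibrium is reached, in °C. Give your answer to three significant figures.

Heat to bring ice to 0 °C and melt it: q₁ = 14.2×2.07×2.2 + 14.2×333.0 = 4793.3 J
Heat the water can supply cooling to 0 °C: 392.0×4.17×52.1 = 85164.7 J > q₁, so all ice melts.
Energy balance: 392.0×4.17×(52.1 − T) = 4793.3 + 14.2×4.17×(T − 0)
1634.64(52.1 − T) = 4793.3 + 59.214 T
85164.7 − 4793.3 = 1693.854 T
T = 80371.4 / 1693.854 = 47.449 °C

T_f = 47.4 °C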